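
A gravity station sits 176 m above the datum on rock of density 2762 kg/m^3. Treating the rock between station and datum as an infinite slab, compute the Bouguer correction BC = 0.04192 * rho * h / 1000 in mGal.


BC = 0.04192 * rho * h / 1000
= 0.04192 * 2762 * 176 / 1000
= 20.3778 mGal

20.3778


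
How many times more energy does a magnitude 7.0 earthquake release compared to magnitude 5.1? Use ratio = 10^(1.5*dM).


M2 - M1 = 7.0 - 5.1 = 1.9
1.5 * 1.9 = 2.85
ratio = 10^2.85 = 707.95

707.95


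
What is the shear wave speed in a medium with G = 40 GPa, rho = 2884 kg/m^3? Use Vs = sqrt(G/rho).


Convert G to Pa: G = 40e9 Pa
Compute G/rho = 40e9 / 2884 = 13869625.5201
Vs = sqrt(13869625.5201) = 3724.19 m/s

3724.19


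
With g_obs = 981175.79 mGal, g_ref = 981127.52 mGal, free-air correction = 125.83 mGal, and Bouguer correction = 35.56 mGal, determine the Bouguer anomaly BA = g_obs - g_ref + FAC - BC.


BA = g_obs - g_ref + FAC - BC
= 981175.79 - 981127.52 + 125.83 - 35.56
= 138.54 mGal

138.54


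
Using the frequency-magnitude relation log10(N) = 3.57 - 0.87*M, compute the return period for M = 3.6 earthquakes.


log10(N) = 3.57 - 0.87*3.6 = 0.438
N = 10^0.438 = 2.741574
T = 1/N = 1/2.741574 = 0.3648 years

0.3648


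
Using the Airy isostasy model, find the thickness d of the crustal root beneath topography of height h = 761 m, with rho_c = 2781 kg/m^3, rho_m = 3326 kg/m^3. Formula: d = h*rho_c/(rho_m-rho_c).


rho_m - rho_c = 3326 - 2781 = 545
d = 761 * 2781 / 545
= 2116341 / 545
= 3883.19 m

3883.19


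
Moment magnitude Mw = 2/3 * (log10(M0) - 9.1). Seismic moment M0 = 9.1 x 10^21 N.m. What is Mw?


log10(M0) = log10(9.1 x 10^21) = 21.959
Mw = 2/3 * (21.959 - 9.1)
= 2/3 * 12.859
= 8.57

8.57


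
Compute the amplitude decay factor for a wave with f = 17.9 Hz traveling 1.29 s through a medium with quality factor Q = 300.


pi*f*t/Q = pi*17.9*1.29/300 = 0.241808
A/A0 = exp(-0.241808) = 0.785207

0.785207


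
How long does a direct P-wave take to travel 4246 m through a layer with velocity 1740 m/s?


t = x / V
= 4246 / 1740
= 2.4402 s

2.4402


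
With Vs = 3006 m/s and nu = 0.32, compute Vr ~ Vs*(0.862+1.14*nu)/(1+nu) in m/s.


Numerator factor = 0.862 + 1.14*0.32 = 1.2268
Denominator = 1 + 0.32 = 1.32
Vr = 3006 * 1.2268 / 1.32 = 2793.76 m/s

2793.76


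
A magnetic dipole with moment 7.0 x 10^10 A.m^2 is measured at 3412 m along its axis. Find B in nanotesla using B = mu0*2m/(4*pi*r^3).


m = 7.0 x 10^10 = 70000000000 A.m^2
2m = 140000000000 A.m^2
r^3 = 3412^3 = 39721630528
B = (4pi*10^-7) * 140000000000 / (4*pi * 39721630528) * 1e9
= 175929.188601 / 499156730621.49 * 1e9
= 352.4528 nT

352.4528


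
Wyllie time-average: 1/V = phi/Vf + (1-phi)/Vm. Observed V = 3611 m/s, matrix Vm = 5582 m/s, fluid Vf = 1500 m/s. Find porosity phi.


1/V - 1/Vm = 1/3611 - 1/5582 = 9.778e-05
1/Vf - 1/Vm = 1/1500 - 1/5582 = 0.00048752
phi = 9.778e-05 / 0.00048752 = 0.2006

0.2006


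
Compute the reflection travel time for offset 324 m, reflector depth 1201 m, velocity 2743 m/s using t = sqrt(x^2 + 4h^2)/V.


x^2 + 4h^2 = 324^2 + 4*1201^2 = 104976 + 5769604 = 5874580
sqrt(5874580) = 2423.7533
t = 2423.7533 / 2743 = 0.8836 s

0.8836


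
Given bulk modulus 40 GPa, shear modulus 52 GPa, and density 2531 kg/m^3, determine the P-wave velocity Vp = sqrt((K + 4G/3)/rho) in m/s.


First compute the effective modulus:
K + 4G/3 = 40e9 + 4*52e9/3 = 109333333333.33 Pa
Then divide by density:
109333333333.33 / 2531 = 43197682.0756 Pa/(kg/m^3)
Take the square root:
Vp = sqrt(43197682.0756) = 6572.49 m/s

6572.49


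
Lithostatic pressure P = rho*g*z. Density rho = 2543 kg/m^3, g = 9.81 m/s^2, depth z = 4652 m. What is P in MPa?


P = rho * g * z / 1e6
= 2543 * 9.81 * 4652 / 1e6
= 116052653.16 / 1e6
= 116.0527 MPa

116.0527


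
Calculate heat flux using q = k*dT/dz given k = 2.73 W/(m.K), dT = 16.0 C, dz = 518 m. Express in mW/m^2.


q = k * dT / dz * 1000
= 2.73 * 16.0 / 518 * 1000
= 0.084324 * 1000
= 84.3243 mW/m^2

84.3243


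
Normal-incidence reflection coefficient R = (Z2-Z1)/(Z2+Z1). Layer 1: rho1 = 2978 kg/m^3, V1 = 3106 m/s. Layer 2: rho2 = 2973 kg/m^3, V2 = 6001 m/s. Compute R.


Z1 = 2978 * 3106 = 9249668
Z2 = 2973 * 6001 = 17840973
R = (17840973 - 9249668) / (17840973 + 9249668) = 8591305 / 27090641 = 0.3171

0.3171


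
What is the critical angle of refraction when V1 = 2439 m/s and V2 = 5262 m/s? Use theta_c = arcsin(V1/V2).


V1/V2 = 2439/5262 = 0.463512
theta_c = arcsin(0.463512) = 27.614 degrees

27.614


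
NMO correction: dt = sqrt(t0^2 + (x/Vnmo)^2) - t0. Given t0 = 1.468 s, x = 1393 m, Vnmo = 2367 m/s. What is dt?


x/Vnmo = 1393/2367 = 0.588509
(x/Vnmo)^2 = 0.346342
t0^2 = 2.155024
sqrt(2.155024 + 0.346342) = 1.581571
dt = 1.581571 - 1.468 = 0.113571

0.113571


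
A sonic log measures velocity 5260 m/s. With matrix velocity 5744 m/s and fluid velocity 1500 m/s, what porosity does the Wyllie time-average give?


1/V - 1/Vm = 1/5260 - 1/5744 = 1.602e-05
1/Vf - 1/Vm = 1/1500 - 1/5744 = 0.00049257
phi = 1.602e-05 / 0.00049257 = 0.0325

0.0325


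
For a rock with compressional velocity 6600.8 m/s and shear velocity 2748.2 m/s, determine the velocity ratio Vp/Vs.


Vp/Vs = 6600.8 / 2748.2
= 2.4019

2.4019


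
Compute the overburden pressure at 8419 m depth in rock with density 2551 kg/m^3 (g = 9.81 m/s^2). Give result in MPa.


P = rho * g * z / 1e6
= 2551 * 9.81 * 8419 / 1e6
= 210688084.89 / 1e6
= 210.6881 MPa

210.6881


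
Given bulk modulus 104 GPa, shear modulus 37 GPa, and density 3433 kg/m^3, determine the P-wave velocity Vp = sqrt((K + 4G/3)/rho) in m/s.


First compute the effective modulus:
K + 4G/3 = 104e9 + 4*37e9/3 = 153333333333.33 Pa
Then divide by density:
153333333333.33 / 3433 = 44664530.5369 Pa/(kg/m^3)
Take the square root:
Vp = sqrt(44664530.5369) = 6683.15 m/s

6683.15


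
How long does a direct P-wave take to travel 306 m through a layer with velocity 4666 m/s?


t = x / V
= 306 / 4666
= 0.0656 s

0.0656


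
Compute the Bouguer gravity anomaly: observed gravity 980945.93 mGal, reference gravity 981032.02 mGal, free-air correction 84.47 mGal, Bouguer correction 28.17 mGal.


BA = g_obs - g_ref + FAC - BC
= 980945.93 - 981032.02 + 84.47 - 28.17
= -29.79 mGal

-29.79


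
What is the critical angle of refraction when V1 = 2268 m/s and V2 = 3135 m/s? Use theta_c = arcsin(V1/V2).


V1/V2 = 2268/3135 = 0.723445
theta_c = arcsin(0.723445) = 46.3396 degrees

46.3396


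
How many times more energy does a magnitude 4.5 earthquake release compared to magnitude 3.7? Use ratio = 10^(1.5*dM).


M2 - M1 = 4.5 - 3.7 = 0.8
1.5 * 0.8 = 1.2
ratio = 10^1.2 = 15.85

15.85


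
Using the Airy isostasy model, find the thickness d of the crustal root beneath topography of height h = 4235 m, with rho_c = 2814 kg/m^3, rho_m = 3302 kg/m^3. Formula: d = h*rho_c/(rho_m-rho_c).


rho_m - rho_c = 3302 - 2814 = 488
d = 4235 * 2814 / 488
= 11917290 / 488
= 24420.68 m

24420.68


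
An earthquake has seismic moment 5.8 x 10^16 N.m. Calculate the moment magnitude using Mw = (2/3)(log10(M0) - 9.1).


log10(M0) = log10(5.8 x 10^16) = 16.7634
Mw = 2/3 * (16.7634 - 9.1)
= 2/3 * 7.6634
= 5.11

5.11


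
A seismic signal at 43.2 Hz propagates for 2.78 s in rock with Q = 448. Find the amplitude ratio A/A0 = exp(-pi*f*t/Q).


pi*f*t/Q = pi*43.2*2.78/448 = 0.842171
A/A0 = exp(-0.842171) = 0.430774

0.430774


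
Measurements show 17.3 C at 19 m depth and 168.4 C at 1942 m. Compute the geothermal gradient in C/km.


dT = 168.4 - 17.3 = 151.1 C
dz = 1942 - 19 = 1923 m
gradient = dT/dz * 1000 = 151.1/1923 * 1000 = 78.5751 C/km

78.5751


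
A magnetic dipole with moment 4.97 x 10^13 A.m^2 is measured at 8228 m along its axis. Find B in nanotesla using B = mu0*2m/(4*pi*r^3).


m = 4.97 x 10^13 = 49700000000000 A.m^2
2m = 99400000000000 A.m^2
r^3 = 8228^3 = 557035468352
B = (4pi*10^-7) * 99400000000000 / (4*pi * 557035468352) * 1e9
= 124909723.90673 / 6999914140654.37 * 1e9
= 17844.4651 nT

17844.4651


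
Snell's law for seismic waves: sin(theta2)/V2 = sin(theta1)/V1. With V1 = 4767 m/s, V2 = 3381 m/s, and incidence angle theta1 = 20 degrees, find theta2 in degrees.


sin(theta1) = sin(20 deg) = 0.34202
sin(theta2) = V2/V1 * sin(theta1) = 3381/4767 * 0.34202 = 0.242578
theta2 = arcsin(0.242578) = 14.0388 degrees

14.0388


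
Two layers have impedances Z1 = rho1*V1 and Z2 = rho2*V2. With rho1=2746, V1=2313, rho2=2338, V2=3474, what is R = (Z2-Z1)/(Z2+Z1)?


Z1 = 2746 * 2313 = 6351498
Z2 = 2338 * 3474 = 8122212
R = (8122212 - 6351498) / (8122212 + 6351498) = 1770714 / 14473710 = 0.1223

0.1223


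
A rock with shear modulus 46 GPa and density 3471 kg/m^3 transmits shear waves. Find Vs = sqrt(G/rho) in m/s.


Convert G to Pa: G = 46e9 Pa
Compute G/rho = 46e9 / 3471 = 13252664.9381
Vs = sqrt(13252664.9381) = 3640.42 m/s

3640.42


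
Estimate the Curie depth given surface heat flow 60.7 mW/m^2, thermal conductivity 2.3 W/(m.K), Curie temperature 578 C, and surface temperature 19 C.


T_Curie - T_surf = 578 - 19 = 559 C
Convert q to W/m^2: 60.7 mW/m^2 = 0.0607 W/m^2
d = 559 * 2.3 / 0.0607 = 21181.22 m

21181.22


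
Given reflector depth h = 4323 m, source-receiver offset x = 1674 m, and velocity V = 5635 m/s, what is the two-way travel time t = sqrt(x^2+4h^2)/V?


x^2 + 4h^2 = 1674^2 + 4*4323^2 = 2802276 + 74753316 = 77555592
sqrt(77555592) = 8806.5653
t = 8806.5653 / 5635 = 1.5628 s

1.5628


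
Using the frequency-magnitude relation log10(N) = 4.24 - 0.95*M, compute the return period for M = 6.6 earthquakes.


log10(N) = 4.24 - 0.95*6.6 = -2.03
N = 10^-2.03 = 0.009333
T = 1/N = 1/0.009333 = 107.1519 years

107.1519


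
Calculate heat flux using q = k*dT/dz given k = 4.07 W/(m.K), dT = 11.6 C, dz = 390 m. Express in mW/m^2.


q = k * dT / dz * 1000
= 4.07 * 11.6 / 390 * 1000
= 0.121056 * 1000
= 121.0564 mW/m^2

121.0564


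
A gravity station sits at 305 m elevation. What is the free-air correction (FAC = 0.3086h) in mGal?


FAC = 0.3086 * h
= 0.3086 * 305
= 94.123 mGal

94.123


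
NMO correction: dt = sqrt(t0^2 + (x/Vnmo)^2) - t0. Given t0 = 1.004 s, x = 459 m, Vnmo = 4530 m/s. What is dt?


x/Vnmo = 459/4530 = 0.101325
(x/Vnmo)^2 = 0.010267
t0^2 = 1.008016
sqrt(1.008016 + 0.010267) = 1.0091
dt = 1.0091 - 1.004 = 0.0051

0.0051


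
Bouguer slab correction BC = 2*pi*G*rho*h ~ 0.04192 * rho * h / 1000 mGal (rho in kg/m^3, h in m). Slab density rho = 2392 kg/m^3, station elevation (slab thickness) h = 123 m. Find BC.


BC = 0.04192 * rho * h / 1000
= 0.04192 * 2392 * 123 / 1000
= 12.3335 mGal

12.3335


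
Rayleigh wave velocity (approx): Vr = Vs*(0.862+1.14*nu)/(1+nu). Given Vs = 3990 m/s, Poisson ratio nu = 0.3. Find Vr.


Numerator factor = 0.862 + 1.14*0.3 = 1.204
Denominator = 1 + 0.3 = 1.3
Vr = 3990 * 1.204 / 1.3 = 3695.35 m/s

3695.35


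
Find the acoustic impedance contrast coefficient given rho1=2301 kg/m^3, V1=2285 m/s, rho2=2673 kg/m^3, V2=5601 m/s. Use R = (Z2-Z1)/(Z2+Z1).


Z1 = 2301 * 2285 = 5257785
Z2 = 2673 * 5601 = 14971473
R = (14971473 - 5257785) / (14971473 + 5257785) = 9713688 / 20229258 = 0.4802

0.4802


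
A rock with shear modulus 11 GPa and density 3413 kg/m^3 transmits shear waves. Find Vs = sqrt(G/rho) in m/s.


Convert G to Pa: G = 11e9 Pa
Compute G/rho = 11e9 / 3413 = 3222970.9933
Vs = sqrt(3222970.9933) = 1795.26 m/s

1795.26


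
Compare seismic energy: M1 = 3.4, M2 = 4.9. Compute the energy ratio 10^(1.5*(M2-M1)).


M2 - M1 = 4.9 - 3.4 = 1.5
1.5 * 1.5 = 2.25
ratio = 10^2.25 = 177.83

177.83


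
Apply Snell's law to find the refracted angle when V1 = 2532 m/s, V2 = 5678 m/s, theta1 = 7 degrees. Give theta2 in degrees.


sin(theta1) = sin(7 deg) = 0.121869
sin(theta2) = V2/V1 * sin(theta1) = 5678/2532 * 0.121869 = 0.273292
theta2 = arcsin(0.273292) = 15.8602 degrees

15.8602


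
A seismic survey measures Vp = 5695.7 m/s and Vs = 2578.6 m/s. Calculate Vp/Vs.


Vp/Vs = 5695.7 / 2578.6
= 2.2088

2.2088


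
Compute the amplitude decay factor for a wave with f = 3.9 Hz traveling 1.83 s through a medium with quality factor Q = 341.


pi*f*t/Q = pi*3.9*1.83/341 = 0.065752
A/A0 = exp(-0.065752) = 0.936363

0.936363


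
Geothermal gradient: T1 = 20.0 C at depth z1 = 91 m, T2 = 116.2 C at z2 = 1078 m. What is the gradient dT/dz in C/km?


dT = 116.2 - 20.0 = 96.2 C
dz = 1078 - 91 = 987 m
gradient = dT/dz * 1000 = 96.2/987 * 1000 = 97.4671 C/km

97.4671


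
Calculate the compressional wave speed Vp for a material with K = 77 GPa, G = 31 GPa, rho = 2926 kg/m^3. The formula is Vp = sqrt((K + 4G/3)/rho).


First compute the effective modulus:
K + 4G/3 = 77e9 + 4*31e9/3 = 118333333333.33 Pa
Then divide by density:
118333333333.33 / 2926 = 40442014.1262 Pa/(kg/m^3)
Take the square root:
Vp = sqrt(40442014.1262) = 6359.4 m/s

6359.4


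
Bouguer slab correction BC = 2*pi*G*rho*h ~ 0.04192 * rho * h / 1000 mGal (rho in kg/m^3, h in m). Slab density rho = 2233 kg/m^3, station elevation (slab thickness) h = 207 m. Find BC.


BC = 0.04192 * rho * h / 1000
= 0.04192 * 2233 * 207 / 1000
= 19.3767 mGal

19.3767


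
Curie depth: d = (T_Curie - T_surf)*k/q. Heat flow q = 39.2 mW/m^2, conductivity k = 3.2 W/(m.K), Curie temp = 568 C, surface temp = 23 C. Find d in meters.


T_Curie - T_surf = 568 - 23 = 545 C
Convert q to W/m^2: 39.2 mW/m^2 = 0.0392 W/m^2
d = 545 * 3.2 / 0.0392 = 44489.8 m

44489.8


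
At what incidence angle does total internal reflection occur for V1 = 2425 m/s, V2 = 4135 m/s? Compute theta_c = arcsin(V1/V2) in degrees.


V1/V2 = 2425/4135 = 0.586457
theta_c = arcsin(0.586457) = 35.906 degrees

35.906


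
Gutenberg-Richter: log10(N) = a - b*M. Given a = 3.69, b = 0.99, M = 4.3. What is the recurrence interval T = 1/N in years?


log10(N) = 3.69 - 0.99*4.3 = -0.567
N = 10^-0.567 = 0.271019
T = 1/N = 1/0.271019 = 3.6898 years

3.6898


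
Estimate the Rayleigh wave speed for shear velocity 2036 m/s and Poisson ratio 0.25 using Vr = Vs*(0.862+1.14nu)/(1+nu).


Numerator factor = 0.862 + 1.14*0.25 = 1.147
Denominator = 1 + 0.25 = 1.25
Vr = 2036 * 1.147 / 1.25 = 1868.23 m/s

1868.23


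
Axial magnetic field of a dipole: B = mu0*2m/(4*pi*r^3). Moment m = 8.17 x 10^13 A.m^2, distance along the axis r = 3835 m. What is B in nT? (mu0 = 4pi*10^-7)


m = 8.17 x 10^13 = 81700000000000 A.m^2
2m = 163400000000000 A.m^2
r^3 = 3835^3 = 56402207875
B = (4pi*10^-7) * 163400000000000 / (4*pi * 56402207875) * 1e9
= 205334495.838629 / 708771047625.38 * 1e9
= 289704.9711 nT

289704.9711


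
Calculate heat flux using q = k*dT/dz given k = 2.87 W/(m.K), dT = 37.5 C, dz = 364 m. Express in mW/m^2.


q = k * dT / dz * 1000
= 2.87 * 37.5 / 364 * 1000
= 0.295673 * 1000
= 295.6731 mW/m^2

295.6731


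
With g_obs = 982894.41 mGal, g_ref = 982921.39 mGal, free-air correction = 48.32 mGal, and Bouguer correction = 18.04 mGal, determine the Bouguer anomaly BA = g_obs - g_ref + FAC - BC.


BA = g_obs - g_ref + FAC - BC
= 982894.41 - 982921.39 + 48.32 - 18.04
= 3.3 mGal

3.3


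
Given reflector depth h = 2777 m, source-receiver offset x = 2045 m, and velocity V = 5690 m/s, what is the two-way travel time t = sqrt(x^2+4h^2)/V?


x^2 + 4h^2 = 2045^2 + 4*2777^2 = 4182025 + 30846916 = 35028941
sqrt(35028941) = 5918.5252
t = 5918.5252 / 5690 = 1.0402 s

1.0402


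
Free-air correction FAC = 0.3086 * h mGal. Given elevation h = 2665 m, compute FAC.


FAC = 0.3086 * h
= 0.3086 * 2665
= 822.419 mGal

822.419


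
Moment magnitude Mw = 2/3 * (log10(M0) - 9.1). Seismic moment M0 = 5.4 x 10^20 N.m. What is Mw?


log10(M0) = log10(5.4 x 10^20) = 20.7324
Mw = 2/3 * (20.7324 - 9.1)
= 2/3 * 11.6324
= 7.75

7.75


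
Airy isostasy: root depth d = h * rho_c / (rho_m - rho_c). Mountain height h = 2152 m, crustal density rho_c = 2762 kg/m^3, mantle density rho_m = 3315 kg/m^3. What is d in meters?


rho_m - rho_c = 3315 - 2762 = 553
d = 2152 * 2762 / 553
= 5943824 / 553
= 10748.33 m

10748.33


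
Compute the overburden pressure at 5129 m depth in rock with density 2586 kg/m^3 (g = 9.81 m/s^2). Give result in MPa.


P = rho * g * z / 1e6
= 2586 * 9.81 * 5129 / 1e6
= 130115857.14 / 1e6
= 130.1159 MPa

130.1159


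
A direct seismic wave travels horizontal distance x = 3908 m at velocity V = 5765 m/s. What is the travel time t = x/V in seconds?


t = x / V
= 3908 / 5765
= 0.6779 s

0.6779


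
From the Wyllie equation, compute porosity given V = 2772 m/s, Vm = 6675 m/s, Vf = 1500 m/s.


1/V - 1/Vm = 1/2772 - 1/6675 = 0.00021094
1/Vf - 1/Vm = 1/1500 - 1/6675 = 0.00051685
phi = 0.00021094 / 0.00051685 = 0.4081

0.4081


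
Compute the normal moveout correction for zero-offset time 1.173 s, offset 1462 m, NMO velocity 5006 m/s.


x/Vnmo = 1462/5006 = 0.29205
(x/Vnmo)^2 = 0.085293
t0^2 = 1.375929
sqrt(1.375929 + 0.085293) = 1.20881
dt = 1.20881 - 1.173 = 0.03581

0.03581


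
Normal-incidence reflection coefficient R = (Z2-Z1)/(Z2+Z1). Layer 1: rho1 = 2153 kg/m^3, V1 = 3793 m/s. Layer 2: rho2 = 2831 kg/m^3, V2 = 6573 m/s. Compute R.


Z1 = 2153 * 3793 = 8166329
Z2 = 2831 * 6573 = 18608163
R = (18608163 - 8166329) / (18608163 + 8166329) = 10441834 / 26774492 = 0.39

0.39


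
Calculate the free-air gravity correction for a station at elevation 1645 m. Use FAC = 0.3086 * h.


FAC = 0.3086 * h
= 0.3086 * 1645
= 507.647 mGal

507.647


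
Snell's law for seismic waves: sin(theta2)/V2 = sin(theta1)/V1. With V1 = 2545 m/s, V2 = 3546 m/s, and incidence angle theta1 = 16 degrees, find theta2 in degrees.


sin(theta1) = sin(16 deg) = 0.275637
sin(theta2) = V2/V1 * sin(theta1) = 3546/2545 * 0.275637 = 0.384051
theta2 = arcsin(0.384051) = 22.5848 degrees

22.5848


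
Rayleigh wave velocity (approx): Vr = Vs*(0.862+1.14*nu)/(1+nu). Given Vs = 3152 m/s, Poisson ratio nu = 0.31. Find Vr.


Numerator factor = 0.862 + 1.14*0.31 = 1.2154
Denominator = 1 + 0.31 = 1.31
Vr = 3152 * 1.2154 / 1.31 = 2924.38 m/s

2924.38


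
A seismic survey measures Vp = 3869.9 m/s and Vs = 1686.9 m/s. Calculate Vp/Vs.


Vp/Vs = 3869.9 / 1686.9
= 2.2941

2.2941


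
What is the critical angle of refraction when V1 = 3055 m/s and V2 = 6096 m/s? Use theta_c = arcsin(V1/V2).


V1/V2 = 3055/6096 = 0.501148
theta_c = arcsin(0.501148) = 30.076 degrees

30.076


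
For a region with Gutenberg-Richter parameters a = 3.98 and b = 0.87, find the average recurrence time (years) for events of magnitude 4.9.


log10(N) = 3.98 - 0.87*4.9 = -0.283
N = 10^-0.283 = 0.521195
T = 1/N = 1/0.521195 = 1.9187 years

1.9187


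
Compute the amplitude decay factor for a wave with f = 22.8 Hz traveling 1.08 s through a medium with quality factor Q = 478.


pi*f*t/Q = pi*22.8*1.08/478 = 0.161838
A/A0 = exp(-0.161838) = 0.850579

0.850579


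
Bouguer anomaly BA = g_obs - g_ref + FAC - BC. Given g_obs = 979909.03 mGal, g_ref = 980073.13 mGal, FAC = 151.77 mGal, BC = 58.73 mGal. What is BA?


BA = g_obs - g_ref + FAC - BC
= 979909.03 - 980073.13 + 151.77 - 58.73
= -71.06 mGal

-71.06


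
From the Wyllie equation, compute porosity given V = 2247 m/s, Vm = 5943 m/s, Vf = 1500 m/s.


1/V - 1/Vm = 1/2247 - 1/5943 = 0.00027677
1/Vf - 1/Vm = 1/1500 - 1/5943 = 0.0004984
phi = 0.00027677 / 0.0004984 = 0.5553

0.5553


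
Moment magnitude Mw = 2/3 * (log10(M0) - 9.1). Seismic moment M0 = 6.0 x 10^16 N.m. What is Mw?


log10(M0) = log10(6.0 x 10^16) = 16.7782
Mw = 2/3 * (16.7782 - 9.1)
= 2/3 * 7.6782
= 5.12

5.12


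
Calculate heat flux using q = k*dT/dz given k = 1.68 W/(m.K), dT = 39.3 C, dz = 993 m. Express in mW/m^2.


q = k * dT / dz * 1000
= 1.68 * 39.3 / 993 * 1000
= 0.066489 * 1000
= 66.4894 mW/m^2

66.4894


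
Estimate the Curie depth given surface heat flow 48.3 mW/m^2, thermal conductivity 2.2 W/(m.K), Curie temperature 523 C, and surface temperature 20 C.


T_Curie - T_surf = 523 - 20 = 503 C
Convert q to W/m^2: 48.3 mW/m^2 = 0.0483 W/m^2
d = 503 * 2.2 / 0.0483 = 22910.97 m

22910.97


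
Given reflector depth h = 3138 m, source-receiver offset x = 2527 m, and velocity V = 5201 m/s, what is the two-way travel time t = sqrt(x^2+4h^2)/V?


x^2 + 4h^2 = 2527^2 + 4*3138^2 = 6385729 + 39388176 = 45773905
sqrt(45773905) = 6765.6415
t = 6765.6415 / 5201 = 1.3008 s

1.3008


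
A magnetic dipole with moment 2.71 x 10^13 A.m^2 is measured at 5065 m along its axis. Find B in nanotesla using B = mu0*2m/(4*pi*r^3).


m = 2.71 x 10^13 = 27100000000000 A.m^2
2m = 54200000000000 A.m^2
r^3 = 5065^3 = 129938649625
B = (4pi*10^-7) * 54200000000000 / (4*pi * 129938649625) * 1e9
= 68109728.729827 / 1632857228317.11 * 1e9
= 41711.9927 nT

41711.9927


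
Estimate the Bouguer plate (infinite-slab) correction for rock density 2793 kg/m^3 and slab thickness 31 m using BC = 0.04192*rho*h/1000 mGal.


BC = 0.04192 * rho * h / 1000
= 0.04192 * 2793 * 31 / 1000
= 3.6296 mGal

3.6296


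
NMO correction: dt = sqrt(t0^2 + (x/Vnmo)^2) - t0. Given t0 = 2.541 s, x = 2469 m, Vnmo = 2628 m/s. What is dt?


x/Vnmo = 2469/2628 = 0.939498
(x/Vnmo)^2 = 0.882656
t0^2 = 6.456681
sqrt(6.456681 + 0.882656) = 2.709121
dt = 2.709121 - 2.541 = 0.168121

0.168121


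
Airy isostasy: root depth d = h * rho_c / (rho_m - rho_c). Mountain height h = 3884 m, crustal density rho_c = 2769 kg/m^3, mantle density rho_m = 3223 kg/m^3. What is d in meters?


rho_m - rho_c = 3223 - 2769 = 454
d = 3884 * 2769 / 454
= 10754796 / 454
= 23688.98 m

23688.98


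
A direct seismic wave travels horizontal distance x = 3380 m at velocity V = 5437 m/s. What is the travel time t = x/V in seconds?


t = x / V
= 3380 / 5437
= 0.6217 s

0.6217


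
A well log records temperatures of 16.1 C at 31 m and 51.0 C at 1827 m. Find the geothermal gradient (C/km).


dT = 51.0 - 16.1 = 34.9 C
dz = 1827 - 31 = 1796 m
gradient = dT/dz * 1000 = 34.9/1796 * 1000 = 19.4321 C/km

19.4321


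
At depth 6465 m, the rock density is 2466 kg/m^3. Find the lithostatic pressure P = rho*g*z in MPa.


P = rho * g * z / 1e6
= 2466 * 9.81 * 6465 / 1e6
= 156397788.9 / 1e6
= 156.3978 MPa

156.3978


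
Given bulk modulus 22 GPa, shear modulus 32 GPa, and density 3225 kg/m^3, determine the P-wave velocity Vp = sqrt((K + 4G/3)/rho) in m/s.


First compute the effective modulus:
K + 4G/3 = 22e9 + 4*32e9/3 = 64666666666.67 Pa
Then divide by density:
64666666666.67 / 3225 = 20051679.5866 Pa/(kg/m^3)
Take the square root:
Vp = sqrt(20051679.5866) = 4477.91 m/s

4477.91


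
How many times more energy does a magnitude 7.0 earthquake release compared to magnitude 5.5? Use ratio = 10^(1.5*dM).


M2 - M1 = 7.0 - 5.5 = 1.5
1.5 * 1.5 = 2.25
ratio = 10^2.25 = 177.83

177.83


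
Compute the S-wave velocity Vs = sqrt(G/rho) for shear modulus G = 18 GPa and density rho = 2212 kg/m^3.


Convert G to Pa: G = 18e9 Pa
Compute G/rho = 18e9 / 2212 = 8137432.1881
Vs = sqrt(8137432.1881) = 2852.62 m/s

2852.62


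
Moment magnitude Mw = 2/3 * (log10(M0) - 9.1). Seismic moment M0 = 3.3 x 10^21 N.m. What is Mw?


log10(M0) = log10(3.3 x 10^21) = 21.5185
Mw = 2/3 * (21.5185 - 9.1)
= 2/3 * 12.4185
= 8.28

8.28


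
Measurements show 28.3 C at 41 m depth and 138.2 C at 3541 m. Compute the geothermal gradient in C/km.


dT = 138.2 - 28.3 = 109.9 C
dz = 3541 - 41 = 3500 m
gradient = dT/dz * 1000 = 109.9/3500 * 1000 = 31.4 C/km

31.4


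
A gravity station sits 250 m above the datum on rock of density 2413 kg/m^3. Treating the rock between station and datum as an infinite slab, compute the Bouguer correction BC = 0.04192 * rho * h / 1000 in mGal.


BC = 0.04192 * rho * h / 1000
= 0.04192 * 2413 * 250 / 1000
= 25.2882 mGal

25.2882


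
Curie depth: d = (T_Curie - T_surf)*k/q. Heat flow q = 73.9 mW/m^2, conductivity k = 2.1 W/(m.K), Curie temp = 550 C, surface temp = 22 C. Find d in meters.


T_Curie - T_surf = 550 - 22 = 528 C
Convert q to W/m^2: 73.9 mW/m^2 = 0.0739 W/m^2
d = 528 * 2.1 / 0.0739 = 15004.06 m

15004.06


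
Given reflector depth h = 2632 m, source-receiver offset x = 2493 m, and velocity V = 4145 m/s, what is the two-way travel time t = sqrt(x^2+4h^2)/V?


x^2 + 4h^2 = 2493^2 + 4*2632^2 = 6215049 + 27709696 = 33924745
sqrt(33924745) = 5824.4953
t = 5824.4953 / 4145 = 1.4052 s

1.4052


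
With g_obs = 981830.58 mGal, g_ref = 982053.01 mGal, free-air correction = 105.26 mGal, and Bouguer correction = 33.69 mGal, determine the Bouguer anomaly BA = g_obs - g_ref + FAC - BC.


BA = g_obs - g_ref + FAC - BC
= 981830.58 - 982053.01 + 105.26 - 33.69
= -150.86 mGal

-150.86


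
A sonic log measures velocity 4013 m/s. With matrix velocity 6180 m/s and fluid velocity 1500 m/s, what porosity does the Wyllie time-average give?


1/V - 1/Vm = 1/4013 - 1/6180 = 8.738e-05
1/Vf - 1/Vm = 1/1500 - 1/6180 = 0.00050485
phi = 8.738e-05 / 0.00050485 = 0.1731

0.1731


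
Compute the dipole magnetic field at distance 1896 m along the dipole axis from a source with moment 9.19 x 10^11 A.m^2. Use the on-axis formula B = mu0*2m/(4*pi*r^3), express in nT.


m = 9.19 x 10^11 = 919000000000 A.m^2
2m = 1838000000000 A.m^2
r^3 = 1896^3 = 6815771136
B = (4pi*10^-7) * 1838000000000 / (4*pi * 6815771136) * 1e9
= 2309698.918919 / 85649506117.63 * 1e9
= 26966.8679 nT

26966.8679


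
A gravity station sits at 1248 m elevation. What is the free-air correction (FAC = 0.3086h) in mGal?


FAC = 0.3086 * h
= 0.3086 * 1248
= 385.1328 mGal

385.1328


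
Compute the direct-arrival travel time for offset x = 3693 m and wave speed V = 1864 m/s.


t = x / V
= 3693 / 1864
= 1.9812 s

1.9812


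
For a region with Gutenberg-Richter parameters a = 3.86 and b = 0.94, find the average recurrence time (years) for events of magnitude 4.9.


log10(N) = 3.86 - 0.94*4.9 = -0.746
N = 10^-0.746 = 0.179473
T = 1/N = 1/0.179473 = 5.5719 years

5.5719


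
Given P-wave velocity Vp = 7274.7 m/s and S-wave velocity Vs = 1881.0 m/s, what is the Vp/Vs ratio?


Vp/Vs = 7274.7 / 1881.0
= 3.8675

3.8675


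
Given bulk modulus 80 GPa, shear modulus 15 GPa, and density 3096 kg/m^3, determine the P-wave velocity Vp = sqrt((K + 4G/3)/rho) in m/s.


First compute the effective modulus:
K + 4G/3 = 80e9 + 4*15e9/3 = 100000000000.0 Pa
Then divide by density:
100000000000.0 / 3096 = 32299741.6021 Pa/(kg/m^3)
Take the square root:
Vp = sqrt(32299741.6021) = 5683.29 m/s

5683.29


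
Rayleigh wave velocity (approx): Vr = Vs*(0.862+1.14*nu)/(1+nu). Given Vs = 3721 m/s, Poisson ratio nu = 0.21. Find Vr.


Numerator factor = 0.862 + 1.14*0.21 = 1.1014
Denominator = 1 + 0.21 = 1.21
Vr = 3721 * 1.1014 / 1.21 = 3387.03 m/s

3387.03


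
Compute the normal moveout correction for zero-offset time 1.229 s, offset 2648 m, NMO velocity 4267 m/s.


x/Vnmo = 2648/4267 = 0.620577
(x/Vnmo)^2 = 0.385115
t0^2 = 1.510441
sqrt(1.510441 + 0.385115) = 1.376792
dt = 1.376792 - 1.229 = 0.147792

0.147792


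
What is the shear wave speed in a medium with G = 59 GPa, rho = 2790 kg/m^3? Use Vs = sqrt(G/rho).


Convert G to Pa: G = 59e9 Pa
Compute G/rho = 59e9 / 2790 = 21146953.405
Vs = sqrt(21146953.405) = 4598.58 m/s

4598.58


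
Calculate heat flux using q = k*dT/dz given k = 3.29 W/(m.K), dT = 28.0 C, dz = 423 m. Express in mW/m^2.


q = k * dT / dz * 1000
= 3.29 * 28.0 / 423 * 1000
= 0.217778 * 1000
= 217.7778 mW/m^2

217.7778


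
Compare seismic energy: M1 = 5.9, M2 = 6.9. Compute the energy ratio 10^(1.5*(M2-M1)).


M2 - M1 = 6.9 - 5.9 = 1.0
1.5 * 1.0 = 1.5
ratio = 10^1.5 = 31.62

31.62


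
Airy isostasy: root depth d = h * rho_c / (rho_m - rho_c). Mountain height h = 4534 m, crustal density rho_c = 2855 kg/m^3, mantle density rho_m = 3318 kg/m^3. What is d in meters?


rho_m - rho_c = 3318 - 2855 = 463
d = 4534 * 2855 / 463
= 12944570 / 463
= 27958.03 m

27958.03


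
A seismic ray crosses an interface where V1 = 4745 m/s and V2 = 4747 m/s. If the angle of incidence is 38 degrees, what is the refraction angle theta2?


sin(theta1) = sin(38 deg) = 0.615661
sin(theta2) = V2/V1 * sin(theta1) = 4747/4745 * 0.615661 = 0.615921
theta2 = arcsin(0.615921) = 38.0189 degrees

38.0189


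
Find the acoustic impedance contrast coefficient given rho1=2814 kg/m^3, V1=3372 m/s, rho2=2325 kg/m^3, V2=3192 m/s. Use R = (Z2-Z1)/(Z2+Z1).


Z1 = 2814 * 3372 = 9488808
Z2 = 2325 * 3192 = 7421400
R = (7421400 - 9488808) / (7421400 + 9488808) = -2067408 / 16910208 = -0.1223

-0.1223


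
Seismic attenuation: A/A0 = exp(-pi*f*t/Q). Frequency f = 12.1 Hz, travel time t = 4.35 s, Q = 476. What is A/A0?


pi*f*t/Q = pi*12.1*4.35/476 = 0.34739
A/A0 = exp(-0.34739) = 0.70653

0.70653


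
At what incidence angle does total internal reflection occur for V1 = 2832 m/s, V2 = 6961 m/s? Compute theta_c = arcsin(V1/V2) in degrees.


V1/V2 = 2832/6961 = 0.406838
theta_c = arcsin(0.406838) = 24.0064 degrees

24.0064


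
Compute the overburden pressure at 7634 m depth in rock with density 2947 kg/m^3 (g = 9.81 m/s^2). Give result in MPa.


P = rho * g * z / 1e6
= 2947 * 9.81 * 7634 / 1e6
= 220699474.38 / 1e6
= 220.6995 MPa

220.6995


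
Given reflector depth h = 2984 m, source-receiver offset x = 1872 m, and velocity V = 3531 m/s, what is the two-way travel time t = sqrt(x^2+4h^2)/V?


x^2 + 4h^2 = 1872^2 + 4*2984^2 = 3504384 + 35617024 = 39121408
sqrt(39121408) = 6254.7109
t = 6254.7109 / 3531 = 1.7714 s

1.7714


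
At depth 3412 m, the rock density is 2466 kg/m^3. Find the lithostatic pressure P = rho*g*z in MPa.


P = rho * g * z / 1e6
= 2466 * 9.81 * 3412 / 1e6
= 82541261.52 / 1e6
= 82.5413 MPa

82.5413


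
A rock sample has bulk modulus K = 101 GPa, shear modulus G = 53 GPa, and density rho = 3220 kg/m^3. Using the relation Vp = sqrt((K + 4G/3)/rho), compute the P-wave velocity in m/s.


First compute the effective modulus:
K + 4G/3 = 101e9 + 4*53e9/3 = 171666666666.67 Pa
Then divide by density:
171666666666.67 / 3220 = 53312629.3996 Pa/(kg/m^3)
Take the square root:
Vp = sqrt(53312629.3996) = 7301.55 m/s

7301.55


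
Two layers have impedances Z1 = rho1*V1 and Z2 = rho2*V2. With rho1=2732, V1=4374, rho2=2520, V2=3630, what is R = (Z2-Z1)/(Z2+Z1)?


Z1 = 2732 * 4374 = 11949768
Z2 = 2520 * 3630 = 9147600
R = (9147600 - 11949768) / (9147600 + 11949768) = -2802168 / 21097368 = -0.1328

-0.1328


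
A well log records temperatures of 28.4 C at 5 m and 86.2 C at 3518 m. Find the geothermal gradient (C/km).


dT = 86.2 - 28.4 = 57.8 C
dz = 3518 - 5 = 3513 m
gradient = dT/dz * 1000 = 57.8/3513 * 1000 = 16.4532 C/km

16.4532


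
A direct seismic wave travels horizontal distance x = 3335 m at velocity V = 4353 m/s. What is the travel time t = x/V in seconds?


t = x / V
= 3335 / 4353
= 0.7661 s

0.7661


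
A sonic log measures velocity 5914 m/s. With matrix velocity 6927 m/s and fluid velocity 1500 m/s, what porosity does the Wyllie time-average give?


1/V - 1/Vm = 1/5914 - 1/6927 = 2.473e-05
1/Vf - 1/Vm = 1/1500 - 1/6927 = 0.0005223
phi = 2.473e-05 / 0.0005223 = 0.0473

0.0473


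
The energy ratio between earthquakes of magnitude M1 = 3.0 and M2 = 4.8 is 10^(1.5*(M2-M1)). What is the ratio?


M2 - M1 = 4.8 - 3.0 = 1.8
1.5 * 1.8 = 2.7
ratio = 10^2.7 = 501.19

501.19


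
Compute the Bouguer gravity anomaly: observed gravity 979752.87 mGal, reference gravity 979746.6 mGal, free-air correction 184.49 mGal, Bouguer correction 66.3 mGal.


BA = g_obs - g_ref + FAC - BC
= 979752.87 - 979746.6 + 184.49 - 66.3
= 124.46 mGal

124.46


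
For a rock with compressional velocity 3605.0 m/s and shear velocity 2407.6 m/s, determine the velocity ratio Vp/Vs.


Vp/Vs = 3605.0 / 2407.6
= 1.4973

1.4973


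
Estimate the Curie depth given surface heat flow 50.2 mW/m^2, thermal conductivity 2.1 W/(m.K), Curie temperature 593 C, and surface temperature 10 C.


T_Curie - T_surf = 593 - 10 = 583 C
Convert q to W/m^2: 50.2 mW/m^2 = 0.0502 W/m^2
d = 583 * 2.1 / 0.0502 = 24388.45 m

24388.45


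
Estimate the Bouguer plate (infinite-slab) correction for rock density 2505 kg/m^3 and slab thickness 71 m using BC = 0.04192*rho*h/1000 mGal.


BC = 0.04192 * rho * h / 1000
= 0.04192 * 2505 * 71 / 1000
= 7.4557 mGal

7.4557


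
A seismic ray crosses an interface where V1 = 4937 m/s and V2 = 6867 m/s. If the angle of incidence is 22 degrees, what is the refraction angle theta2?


sin(theta1) = sin(22 deg) = 0.374607
sin(theta2) = V2/V1 * sin(theta1) = 6867/4937 * 0.374607 = 0.52105
theta2 = arcsin(0.52105) = 31.4027 degrees

31.4027


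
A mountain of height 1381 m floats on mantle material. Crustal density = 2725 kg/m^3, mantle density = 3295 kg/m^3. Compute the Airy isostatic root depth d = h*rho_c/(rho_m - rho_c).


rho_m - rho_c = 3295 - 2725 = 570
d = 1381 * 2725 / 570
= 3763225 / 570
= 6602.15 m

6602.15


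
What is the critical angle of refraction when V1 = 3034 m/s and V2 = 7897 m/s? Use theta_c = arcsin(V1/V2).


V1/V2 = 3034/7897 = 0.384197
theta_c = arcsin(0.384197) = 22.5939 degrees

22.5939


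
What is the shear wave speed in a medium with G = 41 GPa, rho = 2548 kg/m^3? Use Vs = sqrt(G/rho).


Convert G to Pa: G = 41e9 Pa
Compute G/rho = 41e9 / 2548 = 16091051.8053
Vs = sqrt(16091051.8053) = 4011.37 m/s

4011.37


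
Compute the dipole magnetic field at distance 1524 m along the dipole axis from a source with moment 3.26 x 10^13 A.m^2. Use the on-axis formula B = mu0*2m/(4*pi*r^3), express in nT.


m = 3.26 x 10^13 = 32600000000000 A.m^2
2m = 65200000000000 A.m^2
r^3 = 1524^3 = 3539605824
B = (4pi*10^-7) * 65200000000000 / (4*pi * 3539605824) * 1e9
= 81932736.405622 / 44479998613.13 * 1e9
= 1842013.0162 nT

1842013.0162


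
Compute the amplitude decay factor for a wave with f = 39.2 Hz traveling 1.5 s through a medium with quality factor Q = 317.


pi*f*t/Q = pi*39.2*1.5/317 = 0.582731
A/A0 = exp(-0.582731) = 0.558372

0.558372


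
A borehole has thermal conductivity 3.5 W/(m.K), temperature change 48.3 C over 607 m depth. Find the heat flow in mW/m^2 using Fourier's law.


q = k * dT / dz * 1000
= 3.5 * 48.3 / 607 * 1000
= 0.278501 * 1000
= 278.5008 mW/m^2

278.5008


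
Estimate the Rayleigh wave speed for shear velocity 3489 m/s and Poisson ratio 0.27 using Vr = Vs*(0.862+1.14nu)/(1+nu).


Numerator factor = 0.862 + 1.14*0.27 = 1.1698
Denominator = 1 + 0.27 = 1.27
Vr = 3489 * 1.1698 / 1.27 = 3213.73 m/s

3213.73


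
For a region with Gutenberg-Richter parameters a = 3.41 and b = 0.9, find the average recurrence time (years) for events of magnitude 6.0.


log10(N) = 3.41 - 0.9*6.0 = -1.99
N = 10^-1.99 = 0.010233
T = 1/N = 1/0.010233 = 97.7237 years

97.7237


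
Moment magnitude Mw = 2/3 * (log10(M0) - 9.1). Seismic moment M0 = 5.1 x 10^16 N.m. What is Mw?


log10(M0) = log10(5.1 x 10^16) = 16.7076
Mw = 2/3 * (16.7076 - 9.1)
= 2/3 * 7.6076
= 5.07

5.07


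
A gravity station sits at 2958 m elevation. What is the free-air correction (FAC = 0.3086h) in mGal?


FAC = 0.3086 * h
= 0.3086 * 2958
= 912.8388 mGal

912.8388


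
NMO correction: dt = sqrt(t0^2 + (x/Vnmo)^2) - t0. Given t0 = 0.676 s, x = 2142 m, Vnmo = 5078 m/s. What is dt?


x/Vnmo = 2142/5078 = 0.42182
(x/Vnmo)^2 = 0.177932
t0^2 = 0.456976
sqrt(0.456976 + 0.177932) = 0.796811
dt = 0.796811 - 0.676 = 0.120811

0.120811


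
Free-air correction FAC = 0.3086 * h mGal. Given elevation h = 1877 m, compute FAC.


FAC = 0.3086 * h
= 0.3086 * 1877
= 579.2422 mGal

579.2422


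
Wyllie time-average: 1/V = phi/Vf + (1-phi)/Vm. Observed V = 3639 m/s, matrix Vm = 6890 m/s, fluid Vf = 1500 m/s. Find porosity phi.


1/V - 1/Vm = 1/3639 - 1/6890 = 0.00012966
1/Vf - 1/Vm = 1/1500 - 1/6890 = 0.00052153
phi = 0.00012966 / 0.00052153 = 0.2486

0.2486


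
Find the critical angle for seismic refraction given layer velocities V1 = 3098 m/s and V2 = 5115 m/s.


V1/V2 = 3098/5115 = 0.60567
theta_c = arcsin(0.60567) = 37.277 degrees

37.277


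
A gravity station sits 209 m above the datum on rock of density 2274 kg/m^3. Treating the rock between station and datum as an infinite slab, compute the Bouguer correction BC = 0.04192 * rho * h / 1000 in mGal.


BC = 0.04192 * rho * h / 1000
= 0.04192 * 2274 * 209 / 1000
= 19.9232 mGal

19.9232


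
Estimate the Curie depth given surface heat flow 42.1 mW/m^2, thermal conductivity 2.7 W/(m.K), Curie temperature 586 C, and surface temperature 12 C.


T_Curie - T_surf = 586 - 12 = 574 C
Convert q to W/m^2: 42.1 mW/m^2 = 0.0421 W/m^2
d = 574 * 2.7 / 0.0421 = 36812.35 m

36812.35


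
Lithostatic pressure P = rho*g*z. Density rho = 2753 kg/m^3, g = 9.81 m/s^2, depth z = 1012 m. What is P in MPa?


P = rho * g * z / 1e6
= 2753 * 9.81 * 1012 / 1e6
= 27331013.16 / 1e6
= 27.331 MPa

27.331


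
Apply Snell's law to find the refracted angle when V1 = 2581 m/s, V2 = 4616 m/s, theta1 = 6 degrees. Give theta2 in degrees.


sin(theta1) = sin(6 deg) = 0.104528
sin(theta2) = V2/V1 * sin(theta1) = 4616/2581 * 0.104528 = 0.186944
theta2 = arcsin(0.186944) = 10.7745 degrees

10.7745


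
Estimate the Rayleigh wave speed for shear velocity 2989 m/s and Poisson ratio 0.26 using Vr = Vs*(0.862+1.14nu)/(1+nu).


Numerator factor = 0.862 + 1.14*0.26 = 1.1584
Denominator = 1 + 0.26 = 1.26
Vr = 2989 * 1.1584 / 1.26 = 2747.98 m/s

2747.98


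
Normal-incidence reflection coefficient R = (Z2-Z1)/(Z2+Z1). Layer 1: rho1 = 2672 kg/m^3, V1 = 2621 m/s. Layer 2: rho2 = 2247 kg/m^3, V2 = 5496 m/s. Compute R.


Z1 = 2672 * 2621 = 7003312
Z2 = 2247 * 5496 = 12349512
R = (12349512 - 7003312) / (12349512 + 7003312) = 5346200 / 19352824 = 0.2762

0.2762


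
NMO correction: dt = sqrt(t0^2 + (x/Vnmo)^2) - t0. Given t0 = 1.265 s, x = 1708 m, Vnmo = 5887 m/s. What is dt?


x/Vnmo = 1708/5887 = 0.290131
(x/Vnmo)^2 = 0.084176
t0^2 = 1.600225
sqrt(1.600225 + 0.084176) = 1.297845
dt = 1.297845 - 1.265 = 0.032845

0.032845


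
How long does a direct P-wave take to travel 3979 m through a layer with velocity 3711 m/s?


t = x / V
= 3979 / 3711
= 1.0722 s

1.0722


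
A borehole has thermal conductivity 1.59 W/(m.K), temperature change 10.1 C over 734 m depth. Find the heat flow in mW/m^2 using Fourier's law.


q = k * dT / dz * 1000
= 1.59 * 10.1 / 734 * 1000
= 0.021879 * 1000
= 21.8787 mW/m^2

21.8787


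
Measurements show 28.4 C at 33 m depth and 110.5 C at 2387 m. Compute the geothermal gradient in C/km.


dT = 110.5 - 28.4 = 82.1 C
dz = 2387 - 33 = 2354 m
gradient = dT/dz * 1000 = 82.1/2354 * 1000 = 34.8768 C/km

34.8768


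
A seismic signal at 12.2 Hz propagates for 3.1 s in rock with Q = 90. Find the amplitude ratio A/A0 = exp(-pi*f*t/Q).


pi*f*t/Q = pi*12.2*3.1/90 = 1.320167
A/A0 = exp(-1.320167) = 0.267091

0.267091


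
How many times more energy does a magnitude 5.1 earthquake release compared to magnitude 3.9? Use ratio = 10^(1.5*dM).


M2 - M1 = 5.1 - 3.9 = 1.2
1.5 * 1.2 = 1.8
ratio = 10^1.8 = 63.1

63.1


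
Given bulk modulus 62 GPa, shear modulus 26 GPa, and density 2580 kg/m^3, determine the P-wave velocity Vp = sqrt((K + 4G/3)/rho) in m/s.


First compute the effective modulus:
K + 4G/3 = 62e9 + 4*26e9/3 = 96666666666.67 Pa
Then divide by density:
96666666666.67 / 2580 = 37467700.2584 Pa/(kg/m^3)
Take the square root:
Vp = sqrt(37467700.2584) = 6121.09 m/s

6121.09


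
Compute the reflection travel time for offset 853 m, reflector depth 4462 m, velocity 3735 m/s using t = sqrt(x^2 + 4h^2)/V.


x^2 + 4h^2 = 853^2 + 4*4462^2 = 727609 + 79637776 = 80365385
sqrt(80365385) = 8964.6743
t = 8964.6743 / 3735 = 2.4002 s

2.4002


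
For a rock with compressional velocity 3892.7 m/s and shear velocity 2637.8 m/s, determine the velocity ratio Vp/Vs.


Vp/Vs = 3892.7 / 2637.8
= 1.4757

1.4757
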